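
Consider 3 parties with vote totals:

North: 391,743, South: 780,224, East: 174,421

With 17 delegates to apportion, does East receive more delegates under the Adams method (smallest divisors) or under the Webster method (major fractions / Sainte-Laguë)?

Adams: North 5, South 9, East 3.
Webster: North 5, South 10, East 2.
East gets 3 under Adams and 2 under Webster.

Adams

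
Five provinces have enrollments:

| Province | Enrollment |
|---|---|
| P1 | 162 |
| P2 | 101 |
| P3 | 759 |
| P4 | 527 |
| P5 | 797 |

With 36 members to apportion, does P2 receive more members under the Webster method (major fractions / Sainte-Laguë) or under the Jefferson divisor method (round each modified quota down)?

Webster: P1 2, P2 2, P3 12, P4 8, P5 12.
Jefferson: P1 2, P2 1, P3 12, P4 8, P5 13.
P2 gets 2 under Webster and 1 under Jefferson.

Webster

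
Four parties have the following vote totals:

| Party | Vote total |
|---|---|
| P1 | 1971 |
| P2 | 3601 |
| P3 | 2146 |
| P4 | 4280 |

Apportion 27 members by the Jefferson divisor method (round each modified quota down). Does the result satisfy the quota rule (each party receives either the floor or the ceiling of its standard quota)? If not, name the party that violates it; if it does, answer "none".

none

Standard quotas: P1 4.435, P2 8.104, P3 4.829, P4 9.632.
Jefferson allocation: P1 4, P2 8, P3 5, P4 10.
Every allocation lies between the lower and upper quota.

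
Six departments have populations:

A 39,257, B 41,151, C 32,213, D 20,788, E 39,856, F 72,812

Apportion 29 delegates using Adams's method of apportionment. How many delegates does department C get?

4

Standard divisor 246077/29 ≈ 8485.414; standard quotas: A 4.626, B 4.850, C 3.796, D 2.450, E 4.697, F 8.581.
Rounding up gives 5, 5, 4, 3, 5, 9 = 31 seats, so the divisor must be adjusted.
With modified divisor 9900: modified quotas A 3.965, B 4.157, C 3.254, D 2.100, E 4.026, F 7.355.
Rounding up: A 4, B 5, C 4, D 3, E 5, F 8 (total 29).
C receives 4.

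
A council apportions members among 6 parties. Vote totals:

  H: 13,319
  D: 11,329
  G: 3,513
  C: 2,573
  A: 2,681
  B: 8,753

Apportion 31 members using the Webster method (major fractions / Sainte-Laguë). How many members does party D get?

Standard divisor 42168/31 ≈ 1360.258; standard quotas: H 9.792, D 8.329, G 2.583, C 1.892, A 1.971, B 6.435.
Rounding to the nearest integer gives H 10, D 8, G 3, C 2, A 2, B 6 — total 31, matching the house size, so no adjustment is needed.
D receives 8.

8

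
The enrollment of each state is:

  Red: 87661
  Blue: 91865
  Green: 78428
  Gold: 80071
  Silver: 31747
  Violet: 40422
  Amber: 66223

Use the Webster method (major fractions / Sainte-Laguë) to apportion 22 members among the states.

Standard divisor 476417/22 ≈ 21655.318; standard quotas: Red 4.048, Blue 4.242, Green 3.622, Gold 3.698, Silver 1.466, Violet 1.867, Amber 3.058.
Rounding to the nearest integer gives Red 4, Blue 4, Green 4, Gold 4, Silver 1, Violet 2, Amber 3 — total 22, matching the house size, so no adjustment is needed.

Red: 4, Blue: 4, Green: 4, Gold: 4, Silver: 1, Violet: 2, Amber: 3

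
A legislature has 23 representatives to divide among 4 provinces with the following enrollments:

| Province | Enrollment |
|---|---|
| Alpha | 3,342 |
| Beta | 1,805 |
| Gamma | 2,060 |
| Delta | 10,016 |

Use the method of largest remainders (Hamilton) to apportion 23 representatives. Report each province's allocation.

Alpha: 5, Beta: 2, Gamma: 3, Delta: 13

Total 17223; standard divisor 17223/23 ≈ 748.826.
Standard quotas: Alpha 4.4630, Beta 2.4104, Gamma 2.7510, Delta 13.3756.
Lower quotas: Alpha 4, Beta 2, Gamma 2, Delta 13 (sum 21, leaving 2 seats).
Remainders in descending order: Gamma 0.7510, Alpha 0.4630, Beta 0.4104, Delta 0.3756.
The surplus seats go to Gamma, Alpha.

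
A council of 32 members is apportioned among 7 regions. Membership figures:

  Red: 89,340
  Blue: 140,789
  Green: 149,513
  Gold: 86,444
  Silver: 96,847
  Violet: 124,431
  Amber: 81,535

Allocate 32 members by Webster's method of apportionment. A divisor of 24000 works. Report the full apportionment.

Red 4; Blue 6; Green 6; Gold 4; Silver 4; Violet 5; Amber 3

With modified divisor 24000: modified quotas Red 3.723, Blue 5.866, Green 6.230, Gold 3.602, Silver 4.035, Violet 5.185, Amber 3.397.
Rounding to the nearest integer: Red 4, Blue 6, Green 6, Gold 4, Silver 4, Violet 5, Amber 3 (total 32).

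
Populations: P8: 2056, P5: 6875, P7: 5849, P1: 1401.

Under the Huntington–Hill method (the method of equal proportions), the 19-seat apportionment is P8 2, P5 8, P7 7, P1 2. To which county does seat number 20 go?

Priority for the next seat is population ÷ (√(s·(s+1))).
Priorities: P8 839.358, P5 810.227, P7 781.606, P1 571.956.
Highest priority: P8.

P8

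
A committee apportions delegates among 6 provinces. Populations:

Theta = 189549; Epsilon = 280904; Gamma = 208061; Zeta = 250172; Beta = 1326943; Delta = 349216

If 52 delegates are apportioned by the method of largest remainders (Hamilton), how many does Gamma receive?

Standard divisor: 2604845 ÷ 52 ≈ 50093.173.
Standard quotas: Theta 3.7839, Epsilon 5.6076, Gamma 4.1535, Zeta 4.9941, Beta 26.4895, Delta 6.9713.
Lower quotas: Theta 3, Epsilon 5, Gamma 4, Zeta 4, Beta 26, Delta 6 (sum 48, leaving 4 seats).
Remainders in descending order: Zeta 0.9941, Delta 0.9713, Theta 0.7839, Epsilon 0.6076, Beta 0.4895, Gamma 0.1535.
Largest remainders: Zeta, Delta, Theta, Epsilon receive the extra seats.
Gamma receives 4.

4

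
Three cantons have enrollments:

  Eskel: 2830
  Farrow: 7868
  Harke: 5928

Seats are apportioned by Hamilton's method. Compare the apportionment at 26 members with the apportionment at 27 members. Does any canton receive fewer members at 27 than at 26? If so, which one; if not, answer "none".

At 26 seats: Eskel 5, Farrow 12, Harke 9.
At 27 seats: Eskel 4, Farrow 13, Harke 10.
Eskel drops from 5 to 4.

Eskel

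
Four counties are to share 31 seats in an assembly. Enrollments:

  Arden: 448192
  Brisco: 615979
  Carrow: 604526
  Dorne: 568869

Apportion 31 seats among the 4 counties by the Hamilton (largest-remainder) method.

Standard divisor: 2237566 ÷ 31 ≈ 72179.548.
Standard quotas: Arden 6.2094, Brisco 8.5340, Carrow 8.3753, Dorne 7.8813.
Lower quotas: Arden 6, Brisco 8, Carrow 8, Dorne 7 (sum 29, leaving 2 seats).
Remainders in descending order: Dorne 0.8813, Brisco 0.5340, Carrow 0.3753, Arden 0.2094.
The surplus seats go to Dorne, Brisco.

Arden=6; Brisco=9; Carrow=8; Dorne=8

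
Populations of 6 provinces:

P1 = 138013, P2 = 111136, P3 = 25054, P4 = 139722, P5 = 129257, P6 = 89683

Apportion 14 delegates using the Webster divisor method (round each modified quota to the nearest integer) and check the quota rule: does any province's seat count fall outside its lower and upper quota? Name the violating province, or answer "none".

none

Standard quotas: P1 3.053, P2 2.459, P3 0.554, P4 3.091, P5 2.859, P6 1.984.
Webster allocation: P1 3, P2 2, P3 1, P4 3, P5 3, P6 2.
Every allocation lies between the lower and upper quota.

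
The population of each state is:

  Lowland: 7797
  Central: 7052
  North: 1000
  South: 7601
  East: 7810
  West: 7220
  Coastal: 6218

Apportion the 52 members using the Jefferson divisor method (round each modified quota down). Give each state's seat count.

Standard divisor 44698/52 ≈ 859.577; standard quotas: Lowland 9.071, Central 8.204, North 1.163, South 8.843, East 9.086, West 8.399, Coastal 7.234.
Rounding down gives 9, 8, 1, 8, 9, 8, 7 = 50 seats, so the divisor must be adjusted.
With modified divisor 800: modified quotas Lowland 9.746, Central 8.815, North 1.250, South 9.501, East 9.762, West 9.025, Coastal 7.772.
Rounding down: Lowland 9, Central 8, North 1, South 9, East 9, West 9, Coastal 7 (total 52).

Lowland 9, Central 8, North 1, South 9, East 9, West 9, Coastal 7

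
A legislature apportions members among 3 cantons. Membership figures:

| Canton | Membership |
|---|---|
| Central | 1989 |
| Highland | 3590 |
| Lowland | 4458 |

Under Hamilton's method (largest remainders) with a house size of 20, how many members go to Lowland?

9

Standard divisor: 10037 ÷ 20 ≈ 501.85.
Standard quotas: Central 3.963, Highland 7.154, Lowland 8.883.
Lower quotas: Central 3, Highland 7, Lowland 8 (sum 18, leaving 2 seats).
Remainders in descending order: Central 0.963, Lowland 0.883, Highland 0.154.
Largest remainders: Central, Lowland receive the extra seats.
Lowland receives 9.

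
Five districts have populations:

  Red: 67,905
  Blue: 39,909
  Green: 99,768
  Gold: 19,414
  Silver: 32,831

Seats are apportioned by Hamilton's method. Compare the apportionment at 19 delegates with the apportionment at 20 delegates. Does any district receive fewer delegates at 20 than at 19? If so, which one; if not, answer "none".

At 19 seats: Red 5, Blue 3, Green 7, Gold 2, Silver 2.
At 20 seats: Red 5, Blue 3, Green 8, Gold 1, Silver 3.
Gold drops from 2 to 1.

Gold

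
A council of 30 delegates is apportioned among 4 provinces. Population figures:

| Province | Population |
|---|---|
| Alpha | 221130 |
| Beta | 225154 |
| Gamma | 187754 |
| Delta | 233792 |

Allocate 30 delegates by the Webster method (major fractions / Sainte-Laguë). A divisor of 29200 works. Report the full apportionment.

Alpha 8, Beta 8, Gamma 6, Delta 8

With modified divisor 29200: modified quotas Alpha 7.573, Beta 7.711, Gamma 6.430, Delta 8.007.
Rounding to the nearest integer: Alpha 8, Beta 8, Gamma 6, Delta 8 (total 30).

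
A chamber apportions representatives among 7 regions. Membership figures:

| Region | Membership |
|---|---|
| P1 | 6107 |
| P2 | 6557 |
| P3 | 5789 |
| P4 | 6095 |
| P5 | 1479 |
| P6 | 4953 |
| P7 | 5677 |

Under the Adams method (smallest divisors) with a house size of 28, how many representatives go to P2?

5

Standard divisor 36657/28 ≈ 1309.179; standard quotas: P1 4.665, P2 5.008, P3 4.422, P4 4.656, P5 1.130, P6 3.783, P7 4.336.
Rounding up gives 5, 6, 5, 5, 2, 4, 5 = 32 seats, so the divisor must be adjusted.
With modified divisor 1510.33: modified quotas P1 4.043, P2 4.341, P3 3.833, P4 4.036, P5 0.979, P6 3.279, P7 3.759.
Rounding up: P1 5, P2 5, P3 4, P4 5, P5 1, P6 4, P7 4 (total 28).
P2 receives 5.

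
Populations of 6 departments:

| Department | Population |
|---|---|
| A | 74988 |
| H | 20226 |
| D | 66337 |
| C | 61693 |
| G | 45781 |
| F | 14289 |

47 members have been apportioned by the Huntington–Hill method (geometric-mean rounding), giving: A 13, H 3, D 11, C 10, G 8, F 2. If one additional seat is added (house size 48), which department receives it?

C

Priority for the next seat is population ÷ (√(s·(s+1))).
Priorities: A 5558.480, H 5838.743, D 5773.895, C 5882.197, G 5395.343, F 5833.460.
Highest priority: C.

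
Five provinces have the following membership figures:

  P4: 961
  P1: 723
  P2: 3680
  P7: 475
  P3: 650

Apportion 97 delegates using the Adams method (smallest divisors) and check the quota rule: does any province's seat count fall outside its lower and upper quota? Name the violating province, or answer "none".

Standard quotas: P4 14.365, P1 10.808, P2 55.010, P7 7.100, P3 9.716.
Adams allocation: P4 15, P1 11, P2 54, P7 7, P3 10.
P2 has quota 55.010 (lower 55, upper 56) but receives 54 — outside the quota interval.

P2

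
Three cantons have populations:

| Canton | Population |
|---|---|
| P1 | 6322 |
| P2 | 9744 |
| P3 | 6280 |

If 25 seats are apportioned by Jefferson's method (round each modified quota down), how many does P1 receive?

Standard divisor 22346/25 ≈ 893.84; standard quotas: P1 7.073, P2 10.901, P3 7.026.
Rounding down gives 7, 10, 7 = 24 seats, so the divisor must be adjusted.
With modified divisor 850: modified quotas P1 7.438, P2 11.464, P3 7.388.
Rounding down: P1 7, P2 11, P3 7 (total 25).
P1 receives 7.

7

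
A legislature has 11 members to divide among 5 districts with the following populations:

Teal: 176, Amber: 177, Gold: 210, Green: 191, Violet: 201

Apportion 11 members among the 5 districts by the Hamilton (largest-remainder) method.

Teal=2, Amber=2, Gold=3, Green=2, Violet=2

Standard divisor: 955 ÷ 11 ≈ 86.818.
Standard quotas: Teal 2.027, Amber 2.039, Gold 2.419, Green 2.200, Violet 2.315.
Lower quotas: Teal 2, Amber 2, Gold 2, Green 2, Violet 2 (sum 10, leaving 1 seat).
Remainders in descending order: Gold 0.419, Violet 0.315, Green 0.200, Amber 0.039, Teal 0.027.
The surplus seat goes to Gold.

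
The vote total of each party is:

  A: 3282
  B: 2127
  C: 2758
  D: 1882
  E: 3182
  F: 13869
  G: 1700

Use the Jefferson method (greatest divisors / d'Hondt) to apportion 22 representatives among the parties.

Standard divisor 28800/22 ≈ 1309.091; standard quotas: A 2.507, B 1.625, C 2.107, D 1.438, E 2.431, F 10.594, G 1.299.
Rounding down gives 2, 1, 2, 1, 2, 10, 1 = 19 seats, so the divisor must be adjusted.
With modified divisor 1080: modified quotas A 3.039, B 1.969, C 2.554, D 1.743, E 2.946, F 12.842, G 1.574.
Rounding down: A 3, B 1, C 2, D 1, E 2, F 12, G 1 (total 22).

A: 3, B: 1, C: 2, D: 1, E: 2, F: 12, G: 1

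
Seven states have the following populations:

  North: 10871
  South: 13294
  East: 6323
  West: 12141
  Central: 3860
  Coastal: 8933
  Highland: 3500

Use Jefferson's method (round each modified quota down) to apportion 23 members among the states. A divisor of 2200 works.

With modified divisor 2200: modified quotas North 4.941, South 6.043, East 2.874, West 5.519, Central 1.755, Coastal 4.060, Highland 1.591.
Rounding down: North 4, South 6, East 2, West 5, Central 1, Coastal 4, Highland 1 (total 23).

North=4, South=6, East=2, West=5, Central=1, Coastal=4, Highland=1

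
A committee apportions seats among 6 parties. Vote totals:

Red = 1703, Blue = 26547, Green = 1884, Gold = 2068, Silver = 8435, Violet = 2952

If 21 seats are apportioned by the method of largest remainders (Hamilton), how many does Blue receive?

13

The standard divisor is 43589/21 ≈ 2075.667.
Standard quotas: Red 0.8205, Blue 12.7896, Green 0.9077, Gold 0.9963, Silver 4.0638, Violet 1.4222.
Lower quotas: Red 0, Blue 12, Green 0, Gold 0, Silver 4, Violet 1 (sum 17, leaving 4 seats).
Remainders in descending order: Gold 0.9963, Green 0.9077, Red 0.8205, Blue 0.7896, Violet 0.4222, Silver 0.0638.
The surplus seats go to Gold, Green, Red, Blue.
Blue receives 13.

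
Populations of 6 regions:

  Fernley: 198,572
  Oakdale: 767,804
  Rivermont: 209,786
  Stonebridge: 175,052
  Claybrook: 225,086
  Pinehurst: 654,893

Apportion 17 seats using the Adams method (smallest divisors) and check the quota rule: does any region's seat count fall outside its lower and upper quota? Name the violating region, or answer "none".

Standard quotas: Fernley 1.513, Oakdale 5.850, Rivermont 1.598, Stonebridge 1.334, Claybrook 1.715, Pinehurst 4.990.
Adams allocation: Fernley 2, Oakdale 5, Rivermont 2, Stonebridge 2, Claybrook 2, Pinehurst 4.
Every allocation lies between the lower and upper quota.

none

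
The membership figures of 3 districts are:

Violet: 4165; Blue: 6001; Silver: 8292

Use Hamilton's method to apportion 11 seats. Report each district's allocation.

Violet: 2, Blue: 4, Silver: 5

The standard divisor is 18458/11 = 1678.
Standard quotas: Violet 2.4821, Blue 3.5763, Silver 4.9416.
Lower quotas: Violet 2, Blue 3, Silver 4 (sum 9, leaving 2 seats).
Remainders in descending order: Silver 0.9416, Blue 0.5763, Violet 0.4821.
Largest remainders: Silver, Blue receive the extra seats.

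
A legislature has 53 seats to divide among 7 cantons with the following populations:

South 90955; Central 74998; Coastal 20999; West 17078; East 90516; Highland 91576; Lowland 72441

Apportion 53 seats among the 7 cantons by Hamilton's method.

The standard divisor is 458563/53 ≈ 8652.132.
Standard quotas: South 10.5124, Central 8.6682, Coastal 2.4270, West 1.9738, East 10.4617, Highland 10.5842, Lowland 8.3726.
Lower quotas: South 10, Central 8, Coastal 2, West 1, East 10, Highland 10, Lowland 8 (sum 49, leaving 4 seats).
Remainders in descending order: West 0.9738, Central 0.6682, Highland 0.5842, South 0.5124, East 0.4617, Coastal 0.4270, Lowland 0.3726.
The surplus seats go to West, Central, Highland, South.

South 11; Central 9; Coastal 2; West 2; East 10; Highland 11; Lowland 8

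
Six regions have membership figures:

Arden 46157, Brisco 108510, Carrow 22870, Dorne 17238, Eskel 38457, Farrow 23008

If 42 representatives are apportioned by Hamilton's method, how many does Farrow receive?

Total 256240; standard divisor 256240/42 ≈ 6100.952.
Standard quotas: Arden 7.5655, Brisco 17.7857, Carrow 3.7486, Dorne 2.8255, Eskel 6.3034, Farrow 3.7712.
Lower quotas: Arden 7, Brisco 17, Carrow 3, Dorne 2, Eskel 6, Farrow 3 (sum 38, leaving 4 seats).
Remainders in descending order: Dorne 0.8255, Brisco 0.7857, Farrow 0.7712, Carrow 0.7486, Arden 0.5655, Eskel 0.3034.
The surplus seats go to Dorne, Brisco, Farrow, Carrow.
Farrow receives 4.

4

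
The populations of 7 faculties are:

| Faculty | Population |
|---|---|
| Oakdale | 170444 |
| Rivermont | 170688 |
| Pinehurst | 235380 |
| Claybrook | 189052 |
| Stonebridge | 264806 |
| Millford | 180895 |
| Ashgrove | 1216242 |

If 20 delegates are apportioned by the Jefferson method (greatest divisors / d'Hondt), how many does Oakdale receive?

Standard divisor 2427507/20 ≈ 121375.35; standard quotas: Oakdale 1.404, Rivermont 1.406, Pinehurst 1.939, Claybrook 1.558, Stonebridge 2.182, Millford 1.490, Ashgrove 10.021.
Rounding down gives 1, 1, 1, 1, 2, 1, 10 = 17 seats, so the divisor must be adjusted.
With modified divisor 97900: modified quotas Oakdale 1.741, Rivermont 1.743, Pinehurst 2.404, Claybrook 1.931, Stonebridge 2.705, Millford 1.848, Ashgrove 12.423.
Rounding down: Oakdale 1, Rivermont 1, Pinehurst 2, Claybrook 1, Stonebridge 2, Millford 1, Ashgrove 12 (total 20).
Oakdale receives 1.

1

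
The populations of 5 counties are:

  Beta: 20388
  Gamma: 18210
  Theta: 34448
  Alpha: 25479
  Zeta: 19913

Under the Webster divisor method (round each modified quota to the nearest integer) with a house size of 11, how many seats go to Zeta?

Standard divisor 118438/11 ≈ 10767.091; standard quotas: Beta 1.894, Gamma 1.691, Theta 3.199, Alpha 2.366, Zeta 1.849.
Rounding to the nearest integer gives Beta 2, Gamma 2, Theta 3, Alpha 2, Zeta 2 — total 11, matching the house size, so no adjustment is needed.
Zeta receives 2.

2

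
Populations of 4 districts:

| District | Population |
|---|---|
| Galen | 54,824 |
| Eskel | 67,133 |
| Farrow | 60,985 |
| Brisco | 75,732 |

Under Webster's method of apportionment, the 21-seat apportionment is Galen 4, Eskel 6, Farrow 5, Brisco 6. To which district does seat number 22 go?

Priority for the next seat is population ÷ (current seats + 0.5).
Priorities: Galen 12183.111, Eskel 10328.154, Farrow 11088.182, Brisco 11651.077.
Highest priority: Galen.

Galen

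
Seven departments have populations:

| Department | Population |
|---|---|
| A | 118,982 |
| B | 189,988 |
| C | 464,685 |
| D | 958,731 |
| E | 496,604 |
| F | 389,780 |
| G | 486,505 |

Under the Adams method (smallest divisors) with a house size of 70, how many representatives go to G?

Standard divisor 3105275/70 ≈ 44361.071; standard quotas: A 2.682, B 4.283, C 10.475, D 21.612, E 11.195, F 8.787, G 10.967.
Rounding up gives 3, 5, 11, 22, 12, 9, 11 = 73 seats, so the divisor must be adjusted.
With modified divisor 47000: modified quotas A 2.532, B 4.042, C 9.887, D 20.399, E 10.566, F 8.293, G 10.351.
Rounding up: A 3, B 5, C 10, D 21, E 11, F 9, G 11 (total 70).
G receives 11.

11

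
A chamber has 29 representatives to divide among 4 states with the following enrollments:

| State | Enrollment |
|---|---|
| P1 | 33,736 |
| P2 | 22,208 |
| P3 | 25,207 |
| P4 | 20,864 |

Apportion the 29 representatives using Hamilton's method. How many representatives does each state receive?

P1: 10; P2: 6; P3: 7; P4: 6

Standard divisor: 102015 ÷ 29 ≈ 3517.759.
Standard quotas: P1 9.5902, P2 6.3131, P3 7.1656, P4 5.9310.
Lower quotas: P1 9, P2 6, P3 7, P4 5 (sum 27, leaving 2 seats).
Remainders in descending order: P4 0.9310, P1 0.5902, P2 0.3131, P3 0.1656.
The surplus seats go to P4, P1.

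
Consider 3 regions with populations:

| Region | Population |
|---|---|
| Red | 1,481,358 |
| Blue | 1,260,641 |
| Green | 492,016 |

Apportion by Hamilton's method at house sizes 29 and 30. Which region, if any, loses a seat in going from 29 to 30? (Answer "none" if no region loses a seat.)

Green

At 29 seats: Red 13, Blue 11, Green 5.
At 30 seats: Red 14, Blue 12, Green 4.
Green drops from 5 to 4.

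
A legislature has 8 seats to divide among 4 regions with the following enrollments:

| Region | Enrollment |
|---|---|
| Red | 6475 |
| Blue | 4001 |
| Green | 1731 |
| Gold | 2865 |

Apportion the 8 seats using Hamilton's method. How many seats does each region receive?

Red=3; Blue=2; Green=1; Gold=2

Standard divisor: 15072 ÷ 8 = 1884.
Standard quotas: Red 3.4368, Blue 2.1237, Green 0.9188, Gold 1.5207.
Lower quotas: Red 3, Blue 2, Green 0, Gold 1 (sum 6, leaving 2 seats).
Remainders in descending order: Green 0.9188, Gold 0.5207, Red 0.4368, Blue 0.1237.
The surplus seats go to Green, Gold.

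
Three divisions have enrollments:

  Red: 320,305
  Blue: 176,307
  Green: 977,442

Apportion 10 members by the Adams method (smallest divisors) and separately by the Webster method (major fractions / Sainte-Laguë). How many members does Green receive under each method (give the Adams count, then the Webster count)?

6 and 7

Adams: Red 2, Blue 2, Green 6.
Webster: Red 2, Blue 1, Green 7.
Green gets 6 under Adams and 7 under Webster.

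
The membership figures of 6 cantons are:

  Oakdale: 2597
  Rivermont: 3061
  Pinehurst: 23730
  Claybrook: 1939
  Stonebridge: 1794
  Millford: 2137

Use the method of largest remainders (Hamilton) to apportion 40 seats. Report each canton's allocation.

Oakdale 3, Rivermont 4, Pinehurst 27, Claybrook 2, Stonebridge 2, Millford 2

Standard divisor: 35258 ÷ 40 ≈ 881.45.
Standard quotas: Oakdale 2.9463, Rivermont 3.4727, Pinehurst 26.9215, Claybrook 2.1998, Stonebridge 2.0353, Millford 2.4244.
Lower quotas: Oakdale 2, Rivermont 3, Pinehurst 26, Claybrook 2, Stonebridge 2, Millford 2 (sum 37, leaving 3 seats).
Remainders in descending order: Oakdale 0.9463, Pinehurst 0.9215, Rivermont 0.4727, Millford 0.4244, Claybrook 0.1998, Stonebridge 0.0353.
Largest remainders: Oakdale, Pinehurst, Rivermont receive the extra seats.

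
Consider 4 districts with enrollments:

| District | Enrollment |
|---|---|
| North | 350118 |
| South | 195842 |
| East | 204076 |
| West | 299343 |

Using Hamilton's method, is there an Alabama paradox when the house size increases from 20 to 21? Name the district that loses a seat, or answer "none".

none

At 20 seats: North 6, South 4, East 4, West 6.
At 21 seats: North 7, South 4, East 4, West 6.
No district's allocation decreased.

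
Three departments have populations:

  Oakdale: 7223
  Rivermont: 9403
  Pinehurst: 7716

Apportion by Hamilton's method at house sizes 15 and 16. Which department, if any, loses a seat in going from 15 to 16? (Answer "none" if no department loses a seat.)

At 15 seats: Oakdale 4, Rivermont 6, Pinehurst 5.
At 16 seats: Oakdale 5, Rivermont 6, Pinehurst 5.
No department's allocation decreased.

none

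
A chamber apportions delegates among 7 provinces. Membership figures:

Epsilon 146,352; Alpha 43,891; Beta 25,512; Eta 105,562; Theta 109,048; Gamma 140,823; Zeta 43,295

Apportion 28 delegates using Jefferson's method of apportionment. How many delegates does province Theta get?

Standard divisor 614483/28 ≈ 21945.821; standard quotas: Epsilon 6.669, Alpha 2.000, Beta 1.162, Eta 4.810, Theta 4.969, Gamma 6.417, Zeta 1.973.
Rounding down gives 6, 1, 1, 4, 4, 6, 1 = 23 seats, so the divisor must be adjusted.
With modified divisor 20500: modified quotas Epsilon 7.139, Alpha 2.141, Beta 1.244, Eta 5.149, Theta 5.319, Gamma 6.869, Zeta 2.112.
Rounding down: Epsilon 7, Alpha 2, Beta 1, Eta 5, Theta 5, Gamma 6, Zeta 2 (total 28).
Theta receives 5.

5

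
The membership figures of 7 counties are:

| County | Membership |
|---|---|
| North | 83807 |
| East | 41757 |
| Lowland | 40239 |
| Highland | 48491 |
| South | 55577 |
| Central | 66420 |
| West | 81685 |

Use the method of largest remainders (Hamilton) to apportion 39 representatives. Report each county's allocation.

The standard divisor is 417976/39 ≈ 10717.333.
Standard quotas: North 7.8198, East 3.8962, Lowland 3.7546, Highland 4.5245, South 5.1857, Central 6.1974, West 7.6218.
Lower quotas: North 7, East 3, Lowland 3, Highland 4, South 5, Central 6, West 7 (sum 35, leaving 4 seats).
Remainders in descending order: East 0.8962, North 0.8198, Lowland 0.7546, West 0.6218, Highland 0.5245, Central 0.1974, South 0.1857.
The surplus seats go to East, North, Lowland, West.

North=8, East=4, Lowland=4, Highland=4, South=5, Central=6, West=8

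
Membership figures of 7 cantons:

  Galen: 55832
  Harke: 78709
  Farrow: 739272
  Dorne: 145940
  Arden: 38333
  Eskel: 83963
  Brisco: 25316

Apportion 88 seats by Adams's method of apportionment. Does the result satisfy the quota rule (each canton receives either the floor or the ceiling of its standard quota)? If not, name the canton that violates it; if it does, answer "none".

Farrow

Standard quotas: Galen 4.209, Harke 5.933, Farrow 55.729, Dorne 11.001, Arden 2.890, Eskel 6.329, Brisco 1.908.
Adams allocation: Galen 5, Harke 6, Farrow 54, Dorne 11, Arden 3, Eskel 7, Brisco 2.
Farrow has quota 55.729 (lower 55, upper 56) but receives 54 — outside the quota interval.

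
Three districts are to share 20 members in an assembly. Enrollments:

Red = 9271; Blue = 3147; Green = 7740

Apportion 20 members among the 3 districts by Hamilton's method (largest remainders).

Standard divisor: 20158 ÷ 20 ≈ 1007.9.
Standard quotas: Red 9.1983, Blue 3.1223, Green 7.6793.
Lower quotas: Red 9, Blue 3, Green 7 (sum 19, leaving 1 seat).
Remainders in descending order: Green 0.6793, Red 0.1983, Blue 0.1223.
The surplus seat goes to Green.

Red 9, Blue 3, Green 8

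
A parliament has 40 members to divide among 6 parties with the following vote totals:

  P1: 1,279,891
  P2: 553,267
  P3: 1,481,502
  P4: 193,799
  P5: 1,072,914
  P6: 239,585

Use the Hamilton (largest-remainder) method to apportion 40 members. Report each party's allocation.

Total 4820958; standard divisor 4820958/40 ≈ 120523.95.
Standard quotas: P1 10.6194, P2 4.5905, P3 12.2922, P4 1.6080, P5 8.9021, P6 1.9879.
Lower quotas: P1 10, P2 4, P3 12, P4 1, P5 8, P6 1 (sum 36, leaving 4 seats).
Remainders in descending order: P6 0.9879, P5 0.9021, P1 0.6194, P4 0.6080, P2 0.5905, P3 0.2922.
Largest remainders: P6, P5, P1, P4 receive the extra seats.

P1: 11, P2: 4, P3: 12, P4: 2, P5: 9, P6: 2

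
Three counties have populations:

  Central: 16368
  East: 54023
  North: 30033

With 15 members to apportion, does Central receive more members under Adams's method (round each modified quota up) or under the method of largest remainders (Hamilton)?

Adams

Adams: Central 3, East 8, North 4.
Hamilton: Central 2, East 8, North 5.
Central gets 3 under Adams and 2 under Hamilton.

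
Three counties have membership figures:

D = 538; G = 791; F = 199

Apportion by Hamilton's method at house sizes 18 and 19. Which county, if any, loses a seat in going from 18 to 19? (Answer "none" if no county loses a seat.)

At 18 seats: D 6, G 9, F 3.
At 19 seats: D 7, G 10, F 2.
F drops from 3 to 2.

F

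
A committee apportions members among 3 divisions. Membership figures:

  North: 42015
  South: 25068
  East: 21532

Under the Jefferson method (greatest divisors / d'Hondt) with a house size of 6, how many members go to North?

3

Standard divisor 88615/6 ≈ 14769.167; standard quotas: North 2.845, South 1.697, East 1.458.
Rounding down gives 2, 1, 1 = 4 seats, so the divisor must be adjusted.
With modified divisor 11600: modified quotas North 3.622, South 2.161, East 1.856.
Rounding down: North 3, South 2, East 1 (total 6).
North receives 3.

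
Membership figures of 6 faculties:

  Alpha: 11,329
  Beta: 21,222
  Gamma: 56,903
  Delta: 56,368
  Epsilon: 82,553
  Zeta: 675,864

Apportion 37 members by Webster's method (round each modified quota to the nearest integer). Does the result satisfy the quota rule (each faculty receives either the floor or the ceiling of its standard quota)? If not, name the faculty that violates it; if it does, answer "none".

Zeta

Standard quotas: Alpha 0.464, Beta 0.868, Gamma 2.328, Delta 2.306, Epsilon 3.378, Zeta 27.655.
Webster allocation: Alpha 0, Beta 1, Gamma 2, Delta 2, Epsilon 3, Zeta 29.
Zeta has quota 27.655 (lower 27, upper 28) but receives 29 — outside the quota interval.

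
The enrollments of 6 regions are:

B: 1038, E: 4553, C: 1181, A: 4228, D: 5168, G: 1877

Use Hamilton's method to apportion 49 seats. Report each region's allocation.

B: 3, E: 12, C: 3, A: 12, D: 14, G: 5

Standard divisor: 18045 ÷ 49 ≈ 368.265.
Standard quotas: B 2.8186, E 12.3634, C 3.2069, A 11.4809, D 14.0334, G 5.0969.
Lower quotas: B 2, E 12, C 3, A 11, D 14, G 5 (sum 47, leaving 2 seats).
Remainders in descending order: B 0.8186, A 0.4809, E 0.3634, C 0.2069, G 0.0969, D 0.0334.
The surplus seats go to B, A.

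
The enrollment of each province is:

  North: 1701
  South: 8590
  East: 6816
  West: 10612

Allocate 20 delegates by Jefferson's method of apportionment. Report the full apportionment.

North 1, South 6, East 5, West 8

Standard divisor 27719/20 ≈ 1385.95; standard quotas: North 1.227, South 6.198, East 4.918, West 7.657.
Rounding down gives 1, 6, 4, 7 = 18 seats, so the divisor must be adjusted.
With modified divisor 1300: modified quotas North 1.308, South 6.608, East 5.243, West 8.163.
Rounding down: North 1, South 6, East 5, West 8 (total 20).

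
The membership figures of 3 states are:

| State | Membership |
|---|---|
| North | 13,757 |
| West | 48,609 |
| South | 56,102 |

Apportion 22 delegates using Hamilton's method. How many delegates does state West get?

9

Standard divisor: 118468 ÷ 22 ≈ 5384.909.
Standard quotas: North 2.5547, West 9.0269, South 10.4184.
Lower quotas: North 2, West 9, South 10 (sum 21, leaving 1 seat).
Remainders in descending order: North 0.5547, South 0.4184, West 0.0269.
The surplus seat goes to North.
West receives 9.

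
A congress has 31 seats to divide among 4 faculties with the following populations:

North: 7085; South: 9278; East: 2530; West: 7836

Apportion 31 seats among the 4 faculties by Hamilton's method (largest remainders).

North: 8, South: 11, East: 3, West: 9

Total 26729; standard divisor 26729/31 ≈ 862.226.
Standard quotas: North 8.2171, South 10.7605, East 2.9343, West 9.0881.
Lower quotas: North 8, South 10, East 2, West 9 (sum 29, leaving 2 seats).
Remainders in descending order: East 0.9343, South 0.7605, North 0.2171, West 0.0881.
Largest remainders: East, South receive the extra seats.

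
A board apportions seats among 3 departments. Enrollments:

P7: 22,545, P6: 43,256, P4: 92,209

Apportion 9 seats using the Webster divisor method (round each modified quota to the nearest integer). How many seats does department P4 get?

Standard divisor 158010/9 ≈ 17556.667; standard quotas: P7 1.284, P6 2.464, P4 5.252.
Rounding to the nearest integer gives 1, 2, 5 = 8 seats, so the divisor must be adjusted.
With modified divisor 17000: modified quotas P7 1.326, P6 2.544, P4 5.424.
Rounding to the nearest integer: P7 1, P6 3, P4 5 (total 9).
P4 receives 5.

5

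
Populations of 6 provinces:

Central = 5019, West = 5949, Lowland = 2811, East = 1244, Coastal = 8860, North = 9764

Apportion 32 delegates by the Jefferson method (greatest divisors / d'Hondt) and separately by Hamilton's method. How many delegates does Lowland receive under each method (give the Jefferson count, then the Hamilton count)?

2 and 3

Jefferson: Central 5, West 6, Lowland 2, East 1, Coastal 9, North 9.
Hamilton: Central 5, West 6, Lowland 3, East 1, Coastal 8, North 9.
Lowland gets 2 under Jefferson and 3 under Hamilton.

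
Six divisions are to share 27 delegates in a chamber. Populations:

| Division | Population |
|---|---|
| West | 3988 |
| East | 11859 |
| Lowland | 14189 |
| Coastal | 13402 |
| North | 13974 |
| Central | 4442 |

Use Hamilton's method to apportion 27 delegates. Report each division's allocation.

West=2, East=5, Lowland=6, Coastal=6, North=6, Central=2

Total 61854; standard divisor 61854/27 ≈ 2290.889.
Standard quotas: West 1.7408, East 5.1766, Lowland 6.1937, Coastal 5.8501, North 6.0998, Central 1.9390.
Lower quotas: West 1, East 5, Lowland 6, Coastal 5, North 6, Central 1 (sum 24, leaving 3 seats).
Remainders in descending order: Central 0.9390, Coastal 0.8501, West 0.7408, Lowland 0.1937, East 0.1766, North 0.0998.
Largest remainders: Central, Coastal, West receive the extra seats.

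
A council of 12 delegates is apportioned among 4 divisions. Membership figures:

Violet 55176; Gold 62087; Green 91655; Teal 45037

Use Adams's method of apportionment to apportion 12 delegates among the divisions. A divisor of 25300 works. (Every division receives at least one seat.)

With modified divisor 25300: modified quotas Violet 2.181, Gold 2.454, Green 3.623, Teal 1.780.
Rounding up: Violet 3, Gold 3, Green 4, Teal 2 (total 12).

Violet: 3; Gold: 3; Green: 4; Teal: 2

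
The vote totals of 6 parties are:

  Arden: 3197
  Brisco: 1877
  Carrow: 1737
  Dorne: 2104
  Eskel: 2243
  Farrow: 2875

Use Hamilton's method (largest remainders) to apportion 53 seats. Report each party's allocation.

Arden=12, Brisco=7, Carrow=7, Dorne=8, Eskel=8, Farrow=11

Standard divisor: 14033 ÷ 53 ≈ 264.774.
Standard quotas: Arden 12.074, Brisco 7.089, Carrow 6.560, Dorne 7.946, Eskel 8.471, Farrow 10.858.
Lower quotas: Arden 12, Brisco 7, Carrow 6, Dorne 7, Eskel 8, Farrow 10 (sum 50, leaving 3 seats).
Remainders in descending order: Dorne 0.946, Farrow 0.858, Carrow 0.560, Eskel 0.471, Brisco 0.089, Arden 0.074.
The surplus seats go to Dorne, Farrow, Carrow.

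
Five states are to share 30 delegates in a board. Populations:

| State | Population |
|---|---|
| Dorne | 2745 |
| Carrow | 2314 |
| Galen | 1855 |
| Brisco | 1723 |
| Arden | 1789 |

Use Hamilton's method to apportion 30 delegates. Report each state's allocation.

Dorne=8; Carrow=7; Galen=5; Brisco=5; Arden=5

Standard divisor: 10426 ÷ 30 ≈ 347.533.
Standard quotas: Dorne 7.899, Carrow 6.658, Galen 5.338, Brisco 4.958, Arden 5.148.
Lower quotas: Dorne 7, Carrow 6, Galen 5, Brisco 4, Arden 5 (sum 27, leaving 3 seats).
Remainders in descending order: Brisco 0.958, Dorne 0.899, Carrow 0.658, Galen 0.338, Arden 0.148.
The surplus seats go to Brisco, Dorne, Carrow.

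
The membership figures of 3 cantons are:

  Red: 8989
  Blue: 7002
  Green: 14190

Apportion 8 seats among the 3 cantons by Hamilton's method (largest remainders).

The standard divisor is 30181/8 ≈ 3772.625.
Standard quotas: Red 2.3827, Blue 1.8560, Green 3.7613.
Lower quotas: Red 2, Blue 1, Green 3 (sum 6, leaving 2 seats).
Remainders in descending order: Blue 0.8560, Green 0.7613, Red 0.3827.
The surplus seats go to Blue, Green.

Red: 2, Blue: 2, Green: 4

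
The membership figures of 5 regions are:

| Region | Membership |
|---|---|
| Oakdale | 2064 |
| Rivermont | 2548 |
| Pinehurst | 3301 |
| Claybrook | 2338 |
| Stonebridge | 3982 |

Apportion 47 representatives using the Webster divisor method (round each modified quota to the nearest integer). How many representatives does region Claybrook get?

8

Standard divisor 14233/47 ≈ 302.83; standard quotas: Oakdale 6.816, Rivermont 8.414, Pinehurst 10.901, Claybrook 7.721, Stonebridge 13.149.
Rounding to the nearest integer gives Oakdale 7, Rivermont 8, Pinehurst 11, Claybrook 8, Stonebridge 13 — total 47, matching the house size, so no adjustment is needed.
Claybrook receives 8.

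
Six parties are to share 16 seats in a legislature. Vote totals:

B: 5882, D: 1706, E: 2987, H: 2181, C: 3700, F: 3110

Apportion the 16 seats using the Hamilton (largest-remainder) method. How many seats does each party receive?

B: 5, D: 1, E: 2, H: 2, C: 3, F: 3

Standard divisor: 19566 ÷ 16 ≈ 1222.875.
Standard quotas: B 4.8100, D 1.3951, E 2.4426, H 1.7835, C 3.0257, F 2.5432.
Lower quotas: B 4, D 1, E 2, H 1, C 3, F 2 (sum 13, leaving 3 seats).
Remainders in descending order: B 0.8100, H 0.7835, F 0.5432, E 0.4426, D 0.3951, C 0.0257.
Largest remainders: B, H, F receive the extra seats.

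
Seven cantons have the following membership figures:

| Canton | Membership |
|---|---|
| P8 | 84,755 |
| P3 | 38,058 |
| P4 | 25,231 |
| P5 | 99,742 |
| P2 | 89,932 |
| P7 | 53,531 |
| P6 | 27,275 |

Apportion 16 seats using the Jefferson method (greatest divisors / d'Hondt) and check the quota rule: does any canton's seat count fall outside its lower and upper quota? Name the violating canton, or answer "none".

none

Standard quotas: P8 3.240, P3 1.455, P4 0.965, P5 3.813, P2 3.438, P7 2.046, P6 1.043.
Jefferson allocation: P8 3, P3 1, P4 1, P5 4, P2 4, P7 2, P6 1.
Every allocation lies between the lower and upper quota.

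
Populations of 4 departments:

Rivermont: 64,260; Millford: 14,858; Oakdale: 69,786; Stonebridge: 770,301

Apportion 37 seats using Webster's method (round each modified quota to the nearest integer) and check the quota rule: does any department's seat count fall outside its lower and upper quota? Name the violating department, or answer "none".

Standard quotas: Rivermont 2.587, Millford 0.598, Oakdale 2.809, Stonebridge 31.006.
Webster allocation: Rivermont 3, Millford 1, Oakdale 3, Stonebridge 30.
Stonebridge has quota 31.006 (lower 31, upper 32) but receives 30 — outside the quota interval.

Stonebridge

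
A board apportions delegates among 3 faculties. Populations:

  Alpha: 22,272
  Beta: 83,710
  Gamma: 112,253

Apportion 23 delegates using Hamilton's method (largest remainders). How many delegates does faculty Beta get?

The standard divisor is 218235/23 ≈ 9488.478.
Standard quotas: Alpha 2.3473, Beta 8.8223, Gamma 11.8305.
Lower quotas: Alpha 2, Beta 8, Gamma 11 (sum 21, leaving 2 seats).
Remainders in descending order: Gamma 0.8305, Beta 0.8223, Alpha 0.3473.
The surplus seats go to Gamma, Beta.
Beta receives 9.

9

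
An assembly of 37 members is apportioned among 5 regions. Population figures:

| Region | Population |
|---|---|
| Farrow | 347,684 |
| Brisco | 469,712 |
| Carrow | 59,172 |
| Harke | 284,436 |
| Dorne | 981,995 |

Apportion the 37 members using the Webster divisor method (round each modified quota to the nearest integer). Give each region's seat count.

Standard divisor 2142999/37 ≈ 57918.892; standard quotas: Farrow 6.003, Brisco 8.110, Carrow 1.022, Harke 4.911, Dorne 16.955.
Rounding to the nearest integer gives Farrow 6, Brisco 8, Carrow 1, Harke 5, Dorne 17 — total 37, matching the house size, so no adjustment is needed.

Farrow 6, Brisco 8, Carrow 1, Harke 5, Dorne 17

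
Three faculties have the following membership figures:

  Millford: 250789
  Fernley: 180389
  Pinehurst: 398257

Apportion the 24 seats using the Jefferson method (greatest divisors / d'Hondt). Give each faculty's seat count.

Millford: 7, Fernley: 5, Pinehurst: 12

Standard divisor 829435/24 ≈ 34559.792; standard quotas: Millford 7.257, Fernley 5.220, Pinehurst 11.524.
Rounding down gives 7, 5, 11 = 23 seats, so the divisor must be adjusted.
With modified divisor 32300: modified quotas Millford 7.764, Fernley 5.585, Pinehurst 12.330.
Rounding down: Millford 7, Fernley 5, Pinehurst 12 (total 24).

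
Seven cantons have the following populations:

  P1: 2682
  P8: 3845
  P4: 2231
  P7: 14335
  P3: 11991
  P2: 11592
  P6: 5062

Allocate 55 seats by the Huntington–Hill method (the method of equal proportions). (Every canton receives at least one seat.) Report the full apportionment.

With divisor 927: modified quotas P1 2.893, P8 4.148, P4 2.407, P7 15.464, P3 12.935, P2 12.505, P6 5.461.
Geometric-mean thresholds: P1 √(2·3)=2.449, P8 √(4·5)=4.472, P4 √(2·3)=2.449, P7 √(15·16)=15.492, P3 √(12·13)=12.490, P2 √(12·13)=12.490, P6 √(5·6)=5.477.
Each quota rounded against its threshold gives P1 3, P8 4, P4 2, P7 15, P3 13, P2 13, P6 5 (total 55).

P1 3; P8 4; P4 2; P7 15; P3 13; P2 13; P6 5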